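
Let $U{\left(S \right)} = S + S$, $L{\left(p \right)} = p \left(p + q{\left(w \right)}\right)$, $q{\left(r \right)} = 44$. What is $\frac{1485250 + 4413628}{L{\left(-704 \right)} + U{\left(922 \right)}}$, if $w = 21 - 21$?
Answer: $\frac{2949439}{233242} \approx 12.645$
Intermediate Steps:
$w = 0$
$L{\left(p \right)} = p \left(44 + p\right)$ ($L{\left(p \right)} = p \left(p + 44\right) = p \left(44 + p\right)$)
$U{\left(S \right)} = 2 S$
$\frac{1485250 + 4413628}{L{\left(-704 \right)} + U{\left(922 \right)}} = \frac{1485250 + 4413628}{- 704 \left(44 - 704\right) + 2 \cdot 922} = \frac{5898878}{\left(-704\right) \left(-660\right) + 1844} = \frac{5898878}{464640 + 1844} = \frac{5898878}{466484} = 5898878 \cdot \frac{1}{466484} = \frac{2949439}{233242}$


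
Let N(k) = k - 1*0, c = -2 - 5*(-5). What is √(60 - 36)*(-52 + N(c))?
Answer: -58*√6 ≈ -142.07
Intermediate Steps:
c = 23 (c = -2 + 25 = 23)
N(k) = k (N(k) = k + 0 = k)
√(60 - 36)*(-52 + N(c)) = √(60 - 36)*(-52 + 23) = √24*(-29) = (2*√6)*(-29) = -58*√6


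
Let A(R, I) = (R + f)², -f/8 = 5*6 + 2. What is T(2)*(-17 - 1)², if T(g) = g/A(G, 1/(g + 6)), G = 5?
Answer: 648/63001 ≈ 0.010286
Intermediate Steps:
f = -256 (f = -8*(5*6 + 2) = -8*(30 + 2) = -8*32 = -256)
A(R, I) = (-256 + R)² (A(R, I) = (R - 256)² = (-256 + R)²)
T(g) = g/63001 (T(g) = g/((-256 + 5)²) = g/((-251)²) = g/63001)
T(2)*(-17 - 1)² = ((1/63001)*2)*(-17 - 1)² = (2/63001)*(-18)² = (2/63001)*324 = 648/63001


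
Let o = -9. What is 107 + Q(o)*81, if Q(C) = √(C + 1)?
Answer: 107 + 162*I*√2 ≈ 107.0 + 229.1*I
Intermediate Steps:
Q(C) = √(1 + C)
107 + Q(o)*81 = 107 + √(1 - 9)*81 = 107 + √(-8)*81 = 107 + (2*I*√2)*81 = 107 + 162*I*√2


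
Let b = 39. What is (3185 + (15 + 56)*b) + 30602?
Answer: 36556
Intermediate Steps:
(3185 + (15 + 56)*b) + 30602 = (3185 + (15 + 56)*39) + 30602 = (3185 + 71*39) + 30602 = (3185 + 2769) + 30602 = 5954 + 30602 = 36556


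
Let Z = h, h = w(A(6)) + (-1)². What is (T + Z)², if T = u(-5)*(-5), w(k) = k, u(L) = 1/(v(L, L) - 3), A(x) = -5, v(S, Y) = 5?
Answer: 169/4 ≈ 42.250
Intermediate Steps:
u(L) = ½ (u(L) = 1/(5 - 3) = 1/2 = ½)
T = -5/2 (T = (½)*(-5) = -5/2 ≈ -2.5000)
h = -4 (h = -5 + (-1)² = -5 + 1 = -4)
Z = -4
(T + Z)² = (-5/2 - 4)² = (-13/2)² = 169/4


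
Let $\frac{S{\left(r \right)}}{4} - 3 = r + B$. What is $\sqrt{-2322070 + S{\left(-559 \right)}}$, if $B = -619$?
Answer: $3 i \sqrt{258530} \approx 1525.4 i$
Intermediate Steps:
$S{\left(r \right)} = -2464 + 4 r$ ($S{\left(r \right)} = 12 + 4 \left(r - 619\right) = 12 + 4 \left(-619 + r\right) = 12 + \left(-2476 + 4 r\right) = -2464 + 4 r$)
$\sqrt{-2322070 + S{\left(-559 \right)}} = \sqrt{-2322070 + \left(-2464 + 4 \left(-559\right)\right)} = \sqrt{-2322070 - 4700} = \sqrt{-2326770} = 3 i \sqrt{258530}$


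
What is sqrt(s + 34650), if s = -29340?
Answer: 3*sqrt(590) ≈ 72.870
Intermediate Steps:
sqrt(s + 34650) = sqrt(-29340 + 34650) = sqrt(5310) = 3*sqrt(590)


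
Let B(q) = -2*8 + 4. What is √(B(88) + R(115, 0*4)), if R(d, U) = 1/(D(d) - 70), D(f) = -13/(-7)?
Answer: I*√303743/159 ≈ 3.4662*I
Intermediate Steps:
D(f) = 13/7 (D(f) = -13*(-⅐) = 13/7)
B(q) = -12 (B(q) = -16 + 4 = -12)
R(d, U) = -7/477 (R(d, U) = 1/(13/7 - 70) = 1/(-477/7) = -7/477)
√(B(88) + R(115, 0*4)) = √(-12 - 7/477) = √(-5731/477) = I*√303743/159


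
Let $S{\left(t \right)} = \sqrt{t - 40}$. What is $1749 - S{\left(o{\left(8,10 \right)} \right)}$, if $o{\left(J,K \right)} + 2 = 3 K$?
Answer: $1749 - 2 i \sqrt{3} \approx 1749.0 - 3.4641 i$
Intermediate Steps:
$o{\left(J,K \right)} = -2 + 3 K$
$S{\left(t \right)} = \sqrt{-40 + t}$
$1749 - S{\left(o{\left(8,10 \right)} \right)} = 1749 - \sqrt{-40 + \left(-2 + 3 \cdot 10\right)} = 1749 - \sqrt{-40 + \left(-2 + 30\right)} = 1749 - \sqrt{-40 + 28} = 1749 - \sqrt{-12} = 1749 - 2 i \sqrt{3}$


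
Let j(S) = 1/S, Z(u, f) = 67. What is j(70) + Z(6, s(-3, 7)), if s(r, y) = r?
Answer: 4691/70 ≈ 67.014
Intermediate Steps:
j(70) + Z(6, s(-3, 7)) = 1/70 + 67 = 4691/70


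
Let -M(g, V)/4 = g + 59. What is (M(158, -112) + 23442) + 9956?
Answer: 32530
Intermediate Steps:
M(g, V) = -236 - 4*g (M(g, V) = -4*(g + 59) = -4*(59 + g) = -236 - 4*g)
(M(158, -112) + 23442) + 9956 = ((-236 - 4*158) + 23442) + 9956 = ((-236 - 632) + 23442) + 9956 = (-868 + 23442) + 9956 = 22574 + 9956 = 32530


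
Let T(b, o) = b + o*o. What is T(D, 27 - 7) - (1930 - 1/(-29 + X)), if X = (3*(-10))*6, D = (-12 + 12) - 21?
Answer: -324160/209 ≈ -1551.0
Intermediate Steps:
D = -21 (D = 0 - 21 = -21)
X = -180 (X = -30*6 = -180)
T(b, o) = b + o²
T(D, 27 - 7) - (1930 - 1/(-29 + X)) = (-21 + (27 - 7)²) - (1930 - 1/(-29 - 180)) = (-21 + 20²) - (1930 - 1/(-209)) = (-21 + 400) - (1930 - 1*(-1/209)) = 379 - (1930 + 1/209) = 379 - 1*403371/209 = 379 - 403371/209 = -324160/209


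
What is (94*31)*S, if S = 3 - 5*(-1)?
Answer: 23312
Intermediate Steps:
S = 8 (S = 3 + 5 = 8)
(94*31)*S = (94*31)*8 = 2914*8 = 23312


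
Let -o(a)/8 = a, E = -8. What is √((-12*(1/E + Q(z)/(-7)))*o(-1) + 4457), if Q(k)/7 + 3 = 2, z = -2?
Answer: √4373 ≈ 66.129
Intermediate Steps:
o(a) = -8*a
Q(k) = -7 (Q(k) = -21 + 7*2 = -21 + 14 = -7)
√((-12*(1/E + Q(z)/(-7)))*o(-1) + 4457) = √((-12*(1/(-8) - 7/(-7)))*(-8*(-1)) + 4457) = √(-12*(1*(-⅛) - 7*(-⅐))*8 + 4457) = √(-12*(-⅛ + 1)*8 + 4457) = √(-12*7/8*8 + 4457) = √(-21/2*8 + 4457) = √(-84 + 4457) = √4373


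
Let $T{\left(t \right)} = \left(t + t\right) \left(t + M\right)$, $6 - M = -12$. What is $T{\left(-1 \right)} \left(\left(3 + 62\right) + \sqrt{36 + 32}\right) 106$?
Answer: $-234260 - 7208 \sqrt{17} \approx -2.6398 \cdot 10^{5}$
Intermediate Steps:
$M = 18$ ($M = 6 - -12 = 6 + 12 = 18$)
$T{\left(t \right)} = 2 t \left(18 + t\right)$ ($T{\left(t \right)} = \left(t + t\right) \left(t + 18\right) = 2 t \left(18 + t\right)$)
$T{\left(-1 \right)} \left(\left(3 + 62\right) + \sqrt{36 + 32}\right) 106 = 2 \left(-1\right) \left(18 - 1\right) \left(\left(3 + 62\right) + \sqrt{36 + 32}\right) 106 = 2 \left(-1\right) 17 \left(65 + \sqrt{68}\right) 106 = - 34 \left(65 + 2 \sqrt{17}\right) 106 = \left(-2210 - 68 \sqrt{17}\right) 106 = -234260 - 7208 \sqrt{17}$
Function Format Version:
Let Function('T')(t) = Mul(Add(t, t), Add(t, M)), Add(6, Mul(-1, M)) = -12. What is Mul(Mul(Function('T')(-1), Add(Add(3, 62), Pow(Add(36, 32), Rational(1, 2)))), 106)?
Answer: Add(-234260, Mul(-7208, Pow(17, Rational(1, 2)))) ≈ -2.6398e+5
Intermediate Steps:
M = 18 (M = Add(6, Mul(-1, -12)) = Add(6, 12) = 18)
Function('T')(t) = Mul(2, t, Add(18, t)) (Function('T')(t) = Mul(Add(t, t), Add(t, 18)) = Mul(Mul(2, t), Add(18, t)) = Mul(2, t, Add(18, t)))
Mul(Mul(Function('T')(-1), Add(Add(3, 62), Pow(Add(36, 32), Rational(1, 2)))), 106) = Mul(Mul(Mul(2, -1, Add(18, -1)), Add(Add(3, 62), Pow(Add(36, 32), Rational(1, 2)))), 106) = Mul(Mul(Mul(2, -1, 17), Add(65, Pow(68, Rational(1, 2)))), 106) = Mul(Mul(-34, Add(65, Mul(2, Pow(17, Rational(1, 2))))), 106) = Mul(Add(-2210, Mul(-68, Pow(17, Rational(1, 2)))), 106) = Add(-234260, Mul(-7208, Pow(17, Rational(1, 2))))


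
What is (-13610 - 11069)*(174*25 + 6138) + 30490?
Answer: -258802862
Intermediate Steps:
(-13610 - 11069)*(174*25 + 6138) + 30490 = -24679*(4350 + 6138) + 30490 = -24679*10488 + 30490 = -258833352 + 30490 = -258802862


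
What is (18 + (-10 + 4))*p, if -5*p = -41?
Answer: 492/5 ≈ 98.400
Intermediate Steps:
p = 41/5 (p = -⅕*(-41) = 41/5 ≈ 8.2000)
(18 + (-10 + 4))*p = (18 + (-10 + 4))*(41/5) = (18 - 6)*(41/5) = 12*(41/5) = 492/5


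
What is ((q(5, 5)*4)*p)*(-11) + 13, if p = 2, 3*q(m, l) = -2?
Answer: 215/3 ≈ 71.667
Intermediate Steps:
q(m, l) = -⅔ (q(m, l) = (⅓)*(-2) = -⅔)
((q(5, 5)*4)*p)*(-11) + 13 = (-⅔*4*2)*(-11) + 13 = -8/3*2*(-11) + 13 = -16/3*(-11) + 13 = 176/3 + 13 = 215/3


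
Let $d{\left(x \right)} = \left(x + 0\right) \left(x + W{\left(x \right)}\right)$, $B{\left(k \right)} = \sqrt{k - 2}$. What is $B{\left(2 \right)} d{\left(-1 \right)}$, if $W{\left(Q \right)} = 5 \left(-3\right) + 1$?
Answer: $0$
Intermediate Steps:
$W{\left(Q \right)} = -14$ ($W{\left(Q \right)} = -15 + 1 = -14$)
$B{\left(k \right)} = \sqrt{-2 + k}$
$d{\left(x \right)} = x \left(-14 + x\right)$ ($d{\left(x \right)} = \left(x + 0\right) \left(x - 14\right) = x \left(-14 + x\right)$)
$B{\left(2 \right)} d{\left(-1 \right)} = \sqrt{-2 + 2} \left(- (-14 - 1)\right) = \sqrt{0} \left(\left(-1\right) \left(-15\right)\right) = 0 \cdot 15 = 0$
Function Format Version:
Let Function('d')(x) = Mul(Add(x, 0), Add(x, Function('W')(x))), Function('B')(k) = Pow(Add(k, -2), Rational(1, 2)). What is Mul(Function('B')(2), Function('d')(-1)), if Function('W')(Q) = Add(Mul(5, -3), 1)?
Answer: 0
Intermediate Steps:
Function('W')(Q) = -14 (Function('W')(Q) = Add(-15, 1) = -14)
Function('B')(k) = Pow(Add(-2, k), Rational(1, 2))
Function('d')(x) = Mul(x, Add(-14, x)) (Function('d')(x) = Mul(Add(x, 0), Add(x, -14)) = Mul(x, Add(-14, x)))
Mul(Function('B')(2), Function('d')(-1)) = Mul(Pow(Add(-2, 2), Rational(1, 2)), Mul(-1, Add(-14, -1))) = Mul(Pow(0, Rational(1, 2)), Mul(-1, -15)) = Mul(0, 15) = 0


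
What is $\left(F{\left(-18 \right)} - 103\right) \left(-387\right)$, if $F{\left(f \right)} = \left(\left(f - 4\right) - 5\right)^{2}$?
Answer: $-242262$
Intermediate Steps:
$F{\left(f \right)} = \left(-9 + f\right)^{2}$ ($F{\left(f \right)} = \left(\left(f - 4\right) - 5\right)^{2} = \left(\left(-4 + f\right) - 5\right)^{2} = \left(-9 + f\right)^{2}$)
$\left(F{\left(-18 \right)} - 103\right) \left(-387\right) = \left(\left(-9 - 18\right)^{2} - 103\right) \left(-387\right) = \left(\left(-27\right)^{2} - 103\right) \left(-387\right) = \left(729 - 103\right) \left(-387\right) = 626 \left(-387\right) = -242262$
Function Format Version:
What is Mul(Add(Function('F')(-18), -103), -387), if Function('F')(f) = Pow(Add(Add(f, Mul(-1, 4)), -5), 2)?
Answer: -242262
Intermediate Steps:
Function('F')(f) = Pow(Add(-9, f), 2) (Function('F')(f) = Pow(Add(Add(f, -4), -5), 2) = Pow(Add(Add(-4, f), -5), 2) = Pow(Add(-9, f), 2))
Mul(Add(Function('F')(-18), -103), -387) = Mul(Add(Pow(Add(-9, -18), 2), -103), -387) = Mul(Add(Pow(-27, 2), -103), -387) = Mul(Add(729, -103), -387) = Mul(626, -387) = -242262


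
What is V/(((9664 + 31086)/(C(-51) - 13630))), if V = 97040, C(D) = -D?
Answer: -131770616/4075 ≈ -32336.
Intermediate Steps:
V/(((9664 + 31086)/(C(-51) - 13630))) = 97040/(((9664 + 31086)/(-1*(-51) - 13630))) = 97040/((40750/(51 - 13630))) = 97040/((40750/(-13579))) = 97040/((40750*(-1/13579))) = 97040/(-40750/13579) = 97040*(-13579/40750) = -131770616/4075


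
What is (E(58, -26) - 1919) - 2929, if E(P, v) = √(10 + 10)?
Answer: -4848 + 2*√5 ≈ -4843.5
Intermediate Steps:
E(P, v) = 2*√5 (E(P, v) = √20 = 2*√5)
(E(58, -26) - 1919) - 2929 = (2*√5 - 1919) - 2929 = (-1919 + 2*√5) - 2929 = -4848 + 2*√5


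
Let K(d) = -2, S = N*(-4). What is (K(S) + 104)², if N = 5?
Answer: 10404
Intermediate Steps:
S = -20 (S = 5*(-4) = -20)
(K(S) + 104)² = (-2 + 104)² = 102² = 10404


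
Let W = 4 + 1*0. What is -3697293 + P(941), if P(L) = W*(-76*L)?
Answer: -3983357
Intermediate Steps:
W = 4 (W = 4 + 0 = 4)
P(L) = -304*L (P(L) = 4*(-76*L) = -304*L)
-3697293 + P(941) = -3697293 - 304*941 = -3697293 - 286064 = -3983357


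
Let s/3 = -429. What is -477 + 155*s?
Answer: -199962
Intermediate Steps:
s = -1287 (s = 3*(-429) = -1287)
-477 + 155*s = -477 + 155*(-1287) = -477 - 199485 = -199962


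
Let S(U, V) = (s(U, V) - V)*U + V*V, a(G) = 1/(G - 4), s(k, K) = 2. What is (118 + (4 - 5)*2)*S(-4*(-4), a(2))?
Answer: 4669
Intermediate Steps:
a(G) = 1/(-4 + G)
S(U, V) = V² + U*(2 - V) (S(U, V) = (2 - V)*U + V*V = U*(2 - V) + V² = V² + U*(2 - V))
(118 + (4 - 5)*2)*S(-4*(-4), a(2)) = (118 + (4 - 5)*2)*((1/(-4 + 2))² + 2*(-4*(-4)) - (-4*(-4))/(-4 + 2)) = (118 - 1*2)*((1/(-2))² + 2*16 - 1*16/(-2)) = (118 - 2)*((-½)² + 32 - 1*16*(-½)) = 116*(¼ + 32 + 8) = 116*(161/4) = 4669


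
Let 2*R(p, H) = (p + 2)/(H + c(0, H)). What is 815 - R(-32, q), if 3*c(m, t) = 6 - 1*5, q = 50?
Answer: 123110/151 ≈ 815.30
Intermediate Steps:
c(m, t) = ⅓ (c(m, t) = (6 - 1*5)/3 = (6 - 5)/3 = (⅓)*1 = ⅓)
R(p, H) = (2 + p)/(2*(⅓ + H)) (R(p, H) = ((p + 2)/(H + ⅓))/2 = ((2 + p)/(⅓ + H))/2 = (2 + p)/(2*(⅓ + H)))
815 - R(-32, q) = 815 - 3*(2 - 32)/(2*(1 + 3*50)) = 815 - 3*(-30)/(2*(1 + 150)) = 815 - 3*(-30)/(2*151) = 815 - 1*(-45/151) = 815 + 45/151 = 123110/151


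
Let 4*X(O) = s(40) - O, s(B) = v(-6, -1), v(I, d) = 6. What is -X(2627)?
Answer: 2621/4 ≈ 655.25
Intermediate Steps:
s(B) = 6
X(O) = 3/2 - O/4 (X(O) = (6 - O)/4 = 3/2 - O/4)
-X(2627) = -(3/2 - 1/4*2627) = -(3/2 - 2627/4) = -1*(-2621/4) = 2621/4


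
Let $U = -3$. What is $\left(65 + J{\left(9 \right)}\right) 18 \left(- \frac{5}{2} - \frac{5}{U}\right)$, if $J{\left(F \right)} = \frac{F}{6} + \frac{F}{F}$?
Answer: $- \frac{2025}{2} \approx -1012.5$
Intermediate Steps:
$J{\left(F \right)} = 1 + \frac{F}{6}$ ($J{\left(F \right)} = F \frac{1}{6} + 1 = \frac{F}{6} + 1 = 1 + \frac{F}{6}$)
$\left(65 + J{\left(9 \right)}\right) 18 \left(- \frac{5}{2} - \frac{5}{U}\right) = \left(65 + \left(1 + \frac{1}{6} \cdot 9\right)\right) 18 \left(- \frac{5}{2} - \frac{5}{-3}\right) = \left(65 + \left(1 + \frac{3}{2}\right)\right) 18 \left(\left(-5\right) \frac{1}{2} - - \frac{5}{3}\right) = \left(65 + \frac{5}{2}\right) 18 \left(- \frac{5}{2} + \frac{5}{3}\right) = \frac{135 \cdot 18 \left(- \frac{5}{6}\right)}{2} = \frac{135}{2} \left(-15\right) = - \frac{2025}{2}$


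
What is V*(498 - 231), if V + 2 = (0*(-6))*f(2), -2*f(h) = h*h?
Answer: -534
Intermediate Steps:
f(h) = -h²/2 (f(h) = -h*h/2 = -h²/2)
V = -2 (V = -2 + (0*(-6))*(-½*2²) = -2 + 0*(-½*4) = -2 + 0*(-2) = -2 + 0 = -2)
V*(498 - 231) = -2*(498 - 231) = -2*267 = -534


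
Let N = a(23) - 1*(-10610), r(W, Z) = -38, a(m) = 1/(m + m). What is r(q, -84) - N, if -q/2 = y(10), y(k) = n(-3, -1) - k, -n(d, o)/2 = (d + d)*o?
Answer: -489809/46 ≈ -10648.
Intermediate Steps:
n(d, o) = -4*d*o (n(d, o) = -2*(d + d)*o = -2*2*d*o = -4*d*o)
y(k) = -12 - k (y(k) = -4*(-3)*(-1) - k = -12 - k)
q = 44 (q = -2*(-12 - 1*10) = -2*(-12 - 10) = -2*(-22) = 44)
a(m) = 1/(2*m)
N = 488061/46 (N = (½)/23 - 1*(-10610) = (½)*(1/23) + 10610 = 1/46 + 10610 = 488061/46 ≈ 10610.)
r(q, -84) - N = -38 - 1*488061/46 = -38 - 488061/46 = -489809/46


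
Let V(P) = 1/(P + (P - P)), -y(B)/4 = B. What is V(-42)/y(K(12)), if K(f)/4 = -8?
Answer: -1/5376 ≈ -0.00018601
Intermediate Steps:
K(f) = -32 (K(f) = 4*(-8) = -32)
y(B) = -4*B
V(P) = 1/P (V(P) = 1/(P + 0) = 1/P)
V(-42)/y(K(12)) = 1/((-42)*((-4*(-32)))) = -1/42/128 = -1/42*1/128 = -1/5376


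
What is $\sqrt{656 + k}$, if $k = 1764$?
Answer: $22 \sqrt{5} \approx 49.193$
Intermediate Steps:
$\sqrt{656 + k} = \sqrt{656 + 1764} = \sqrt{2420} = 22 \sqrt{5}$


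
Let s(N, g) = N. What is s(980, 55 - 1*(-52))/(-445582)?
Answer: -490/222791 ≈ -0.0021994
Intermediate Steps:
s(980, 55 - 1*(-52))/(-445582) = 980/(-445582) = 980*(-1/445582) = -490/222791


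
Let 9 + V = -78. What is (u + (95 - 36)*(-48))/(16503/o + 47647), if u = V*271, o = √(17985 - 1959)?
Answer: -6721890006066/12127513182275 + 145275909*√16026/12127513182275 ≈ -0.55275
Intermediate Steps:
V = -87 (V = -9 - 78 = -87)
o = √16026 ≈ 126.59
u = -23577 (u = -87*271 = -23577)
(u + (95 - 36)*(-48))/(16503/o + 47647) = (-23577 + (95 - 36)*(-48))/(16503/(√16026) + 47647) = (-23577 + 59*(-48))/(16503*(√16026/16026) + 47647) = (-23577 - 2832)/(5501*√16026/5342 + 47647) = -26409/(47647 + 5501*√16026/5342)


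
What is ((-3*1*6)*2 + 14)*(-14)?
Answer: 308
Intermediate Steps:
((-3*1*6)*2 + 14)*(-14) = (-3*6*2 + 14)*(-14) = (-18*2 + 14)*(-14) = (-36 + 14)*(-14) = -22*(-14) = 308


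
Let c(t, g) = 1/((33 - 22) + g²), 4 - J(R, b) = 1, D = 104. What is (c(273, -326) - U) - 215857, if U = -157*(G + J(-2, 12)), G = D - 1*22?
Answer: -21524392943/106287 ≈ -2.0251e+5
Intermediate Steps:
G = 82 (G = 104 - 1*22 = 104 - 22 = 82)
J(R, b) = 3 (J(R, b) = 4 - 1*1 = 4 - 1 = 3)
U = -13345 (U = -157*(82 + 3) = -157*85 = -13345)
c(t, g) = 1/(11 + g²)
(c(273, -326) - U) - 215857 = (1/(11 + (-326)²) - 1*(-13345)) - 215857 = (1/(11 + 106276) + 13345) - 215857 = (1/106287 + 13345) - 215857 = 1418400016/106287 - 215857 = -21524392943/106287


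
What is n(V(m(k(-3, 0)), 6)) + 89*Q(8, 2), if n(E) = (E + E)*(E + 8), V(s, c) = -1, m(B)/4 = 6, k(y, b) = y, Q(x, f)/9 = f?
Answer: 1588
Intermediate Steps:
Q(x, f) = 9*f
m(B) = 24 (m(B) = 4*6 = 24)
n(E) = 2*E*(8 + E) (n(E) = (2*E)*(8 + E) = 2*E*(8 + E))
n(V(m(k(-3, 0)), 6)) + 89*Q(8, 2) = 2*(-1)*(8 - 1) + 89*(9*2) = 2*(-1)*7 + 89*18 = -14 + 1602 = 1588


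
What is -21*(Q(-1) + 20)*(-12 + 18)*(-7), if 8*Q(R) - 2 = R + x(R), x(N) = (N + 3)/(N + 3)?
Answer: 35721/2 ≈ 17861.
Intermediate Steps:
x(N) = 1 (x(N) = (3 + N)/(3 + N) = 1)
Q(R) = 3/8 + R/8 (Q(R) = ¼ + (R + 1)/8 = ¼ + (1 + R)/8 = ¼ + (⅛ + R/8) = 3/8 + R/8)
-21*(Q(-1) + 20)*(-12 + 18)*(-7) = -21*((3/8 + (⅛)*(-1)) + 20)*(-12 + 18)*(-7) = -21*((3/8 - ⅛) + 20)*6*(-7) = -21*(¼ + 20)*6*(-7) = -1701*6/4*(-7) = -21*243/2*(-7) = -5103/2*(-7) = 35721/2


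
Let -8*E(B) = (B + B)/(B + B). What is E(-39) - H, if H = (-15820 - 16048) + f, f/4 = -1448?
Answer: 301279/8 ≈ 37660.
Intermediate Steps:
f = -5792 (f = 4*(-1448) = -5792)
E(B) = -⅛ (E(B) = -(B + B)/(8*(B + B)) = -2*B/(8*(2*B)) = -2*B*1/(2*B)/8 = -⅛*1 = -⅛)
H = -37660 (H = (-15820 - 16048) - 5792 = -31868 - 5792 = -37660)
E(-39) - H = -⅛ - 1*(-37660) = -⅛ + 37660 = 301279/8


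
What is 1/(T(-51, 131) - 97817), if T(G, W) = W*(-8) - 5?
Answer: -1/98870 ≈ -1.0114e-5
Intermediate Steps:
T(G, W) = -5 - 8*W (T(G, W) = -8*W - 5 = -5 - 8*W)
1/(T(-51, 131) - 97817) = 1/((-5 - 8*131) - 97817) = 1/((-5 - 1048) - 97817) = 1/(-1053 - 97817) = 1/(-98870) = -1/98870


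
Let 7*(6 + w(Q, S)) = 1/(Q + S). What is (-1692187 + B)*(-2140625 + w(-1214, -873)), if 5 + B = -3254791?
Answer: 154704418419029240/14609 ≈ 1.0590e+13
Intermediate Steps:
B = -3254796 (B = -5 - 3254791 = -3254796)
w(Q, S) = -6 + 1/(7*(Q + S))
(-1692187 + B)*(-2140625 + w(-1214, -873)) = (-1692187 - 3254796)*(-2140625 + (⅐ - 6*(-1214) - 6*(-873))/(-1214 - 873)) = -4946983*(-2140625 + (⅐ + 7284 + 5238)/(-2087)) = -4946983*(-2140625 - 1/2087*87655/7) = -4946983*(-2140625 - 87655/14609) = -4946983*(-31272478280/14609) = 154704418419029240/14609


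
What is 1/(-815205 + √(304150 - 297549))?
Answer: -815205/664559185424 - √6601/664559185424 ≈ -1.2268e-6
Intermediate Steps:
1/(-815205 + √(304150 - 297549)) = 1/(-815205 + √6601)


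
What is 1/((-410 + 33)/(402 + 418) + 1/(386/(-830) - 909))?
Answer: -19343185/8914416 ≈ -2.1699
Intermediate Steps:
1/((-410 + 33)/(402 + 418) + 1/(386/(-830) - 909)) = 1/(-377/820 + 1/(386*(-1/830) - 909)) = 1/(-377*1/820 + 1/(-193/415 - 909)) = 1/(-377/820 + 1/(-377428/415)) = 1/(-377/820 - 415/377428) = 1/(-8914416/19343185) = -19343185/8914416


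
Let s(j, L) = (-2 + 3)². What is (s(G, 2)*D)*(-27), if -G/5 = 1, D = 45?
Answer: -1215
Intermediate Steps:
G = -5 (G = -5*1 = -5)
s(j, L) = 1 (s(j, L) = 1² = 1)
(s(G, 2)*D)*(-27) = (1*45)*(-27) = 45*(-27) = -1215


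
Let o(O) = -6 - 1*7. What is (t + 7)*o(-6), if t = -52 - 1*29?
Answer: 962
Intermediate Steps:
t = -81 (t = -52 - 29 = -81)
o(O) = -13 (o(O) = -6 - 7 = -13)
(t + 7)*o(-6) = (-81 + 7)*(-13) = -74*(-13) = 962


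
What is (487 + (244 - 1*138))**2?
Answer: 351649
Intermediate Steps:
(487 + (244 - 1*138))**2 = (487 + (244 - 138))**2 = (487 + 106)**2 = 593**2 = 351649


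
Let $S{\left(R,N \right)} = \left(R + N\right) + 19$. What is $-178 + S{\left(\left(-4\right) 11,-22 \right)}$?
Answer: $-225$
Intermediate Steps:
$S{\left(R,N \right)} = 19 + N + R$ ($S{\left(R,N \right)} = \left(N + R\right) + 19 = 19 + N + R$)
$-178 + S{\left(\left(-4\right) 11,-22 \right)} = -178 - 47 = -225$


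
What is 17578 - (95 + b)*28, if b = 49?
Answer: 13546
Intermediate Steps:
17578 - (95 + b)*28 = 17578 - (95 + 49)*28 = 17578 - 144*28 = 17578 - 1*4032 = 17578 - 4032 = 13546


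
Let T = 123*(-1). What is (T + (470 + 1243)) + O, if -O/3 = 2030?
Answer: -4500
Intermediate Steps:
O = -6090 (O = -3*2030 = -6090)
T = -123
(T + (470 + 1243)) + O = (-123 + (470 + 1243)) - 6090 = (-123 + 1713) - 6090 = 1590 - 6090 = -4500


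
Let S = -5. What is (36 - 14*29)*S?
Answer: 1850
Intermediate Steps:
(36 - 14*29)*S = (36 - 14*29)*(-5) = (36 - 406)*(-5) = -370*(-5) = 1850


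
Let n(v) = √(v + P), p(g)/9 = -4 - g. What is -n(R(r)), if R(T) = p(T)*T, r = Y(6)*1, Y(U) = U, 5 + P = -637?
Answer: -I*√1182 ≈ -34.38*I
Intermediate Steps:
P = -642 (P = -5 - 637 = -642)
p(g) = -36 - 9*g (p(g) = 9*(-4 - g) = -36 - 9*g)
r = 6 (r = 6*1 = 6)
R(T) = T*(-36 - 9*T) (R(T) = (-36 - 9*T)*T = T*(-36 - 9*T))
n(v) = √(-642 + v) (n(v) = √(v - 642) = √(-642 + v))
-n(R(r)) = -√(-642 - 9*6*(4 + 6)) = -√(-642 - 9*6*10) = -√(-642 - 540) = -√(-1182) = -I*√1182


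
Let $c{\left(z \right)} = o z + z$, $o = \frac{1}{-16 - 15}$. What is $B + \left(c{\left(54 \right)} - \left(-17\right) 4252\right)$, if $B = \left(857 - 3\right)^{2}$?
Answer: $\frac{24851220}{31} \approx 8.0165 \cdot 10^{5}$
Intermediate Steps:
$o = - \frac{1}{31}$ ($o = \frac{1}{-31} = - \frac{1}{31} \approx -0.032258$)
$c{\left(z \right)} = \frac{30 z}{31}$ ($c{\left(z \right)} = - \frac{z}{31} + z = \frac{30 z}{31}$)
$B = 729316$ ($B = 854^{2} = 729316$)
$B + \left(c{\left(54 \right)} - \left(-17\right) 4252\right) = 729316 + \left(\frac{30}{31} \cdot 54 - \left(-17\right) 4252\right) = 729316 + \left(\frac{1620}{31} - -72284\right) = 729316 + \left(\frac{1620}{31} + 72284\right) = 729316 + \frac{2242424}{31} = \frac{24851220}{31}$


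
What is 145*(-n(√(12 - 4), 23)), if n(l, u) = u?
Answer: -3335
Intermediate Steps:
145*(-n(√(12 - 4), 23)) = 145*(-1*23) = 145*(-23) = -3335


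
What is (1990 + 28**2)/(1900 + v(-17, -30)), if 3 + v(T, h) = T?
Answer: 1387/940 ≈ 1.4755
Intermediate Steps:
v(T, h) = -3 + T
(1990 + 28**2)/(1900 + v(-17, -30)) = (1990 + 28**2)/(1900 + (-3 - 17)) = (1990 + 784)/(1900 - 20) = 2774/1880 = 2774*(1/1880) = 1387/940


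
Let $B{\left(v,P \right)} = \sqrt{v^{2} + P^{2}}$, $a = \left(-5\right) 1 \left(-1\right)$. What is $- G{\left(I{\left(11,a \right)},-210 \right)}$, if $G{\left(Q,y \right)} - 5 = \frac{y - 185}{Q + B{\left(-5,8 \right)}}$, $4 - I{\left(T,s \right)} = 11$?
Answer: $\frac{513}{8} + \frac{79 \sqrt{89}}{8} \approx 157.29$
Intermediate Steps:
$a = 5$ ($a = \left(-5\right) \left(-1\right) = 5$)
$B{\left(v,P \right)} = \sqrt{P^{2} + v^{2}}$
$I{\left(T,s \right)} = -7$ ($I{\left(T,s \right)} = 4 - 11 = -7$)
$G{\left(Q,y \right)} = 5 + \frac{-185 + y}{Q + \sqrt{89}}$ ($G{\left(Q,y \right)} = 5 + \frac{y - 185}{Q + \sqrt{8^{2} + \left(-5\right)^{2}}} = 5 + \frac{-185 + y}{Q + \sqrt{64 + 25}} = 5 + \frac{-185 + y}{Q + \sqrt{89}}$)
$- G{\left(I{\left(11,a \right)},-210 \right)} = - \frac{-185 - 210 + 5 \left(-7\right) + 5 \sqrt{89}}{-7 + \sqrt{89}} = - \frac{-185 - 210 - 35 + 5 \sqrt{89}}{-7 + \sqrt{89}} = - \frac{-430 + 5 \sqrt{89}}{-7 + \sqrt{89}}$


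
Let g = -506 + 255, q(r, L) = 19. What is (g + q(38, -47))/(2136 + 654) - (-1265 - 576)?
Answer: 2568079/1395 ≈ 1840.9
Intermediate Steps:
g = -251
(g + q(38, -47))/(2136 + 654) - (-1265 - 576) = (-251 + 19)/(2136 + 654) - (-1265 - 576) = -232/2790 - 1*(-1841) = -232*1/2790 + 1841 = -116/1395 + 1841 = 2568079/1395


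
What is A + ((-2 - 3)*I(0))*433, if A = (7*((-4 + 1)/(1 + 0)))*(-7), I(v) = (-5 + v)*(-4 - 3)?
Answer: -75628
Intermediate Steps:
I(v) = 35 - 7*v (I(v) = (-5 + v)*(-7) = 35 - 7*v)
A = 147 (A = (7*(-3/1))*(-7) = (7*(-3*1))*(-7) = (7*(-3))*(-7) = -21*(-7) = 147)
A + ((-2 - 3)*I(0))*433 = 147 + ((-2 - 3)*(35 - 7*0))*433 = 147 - 5*(35 + 0)*433 = 147 - 5*35*433 = 147 - 175*433 = 147 - 75775 = -75628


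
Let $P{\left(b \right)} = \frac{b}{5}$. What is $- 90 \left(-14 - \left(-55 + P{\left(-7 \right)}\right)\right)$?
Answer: $-3816$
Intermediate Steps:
$P{\left(b \right)} = \frac{b}{5}$ ($P{\left(b \right)} = b \frac{1}{5} = \frac{b}{5}$)
$- 90 \left(-14 - \left(-55 + P{\left(-7 \right)}\right)\right) = - 90 \left(-14 + \left(55 - \frac{1}{5} \left(-7\right)\right)\right) = - 90 \left(-14 + \left(55 - - \frac{7}{5}\right)\right) = - 90 \left(-14 + \left(55 + \frac{7}{5}\right)\right) = - 90 \left(-14 + \frac{282}{5}\right) = \left(-90\right) \frac{212}{5} = -3816$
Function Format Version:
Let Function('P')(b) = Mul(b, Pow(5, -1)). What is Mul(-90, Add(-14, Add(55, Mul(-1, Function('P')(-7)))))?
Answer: -3816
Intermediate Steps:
Function('P')(b) = Mul(Rational(1, 5), b) (Function('P')(b) = Mul(b, Rational(1, 5)) = Mul(Rational(1, 5), b))
Mul(-90, Add(-14, Add(55, Mul(-1, Function('P')(-7))))) = Mul(-90, Add(-14, Add(55, Mul(-1, Mul(Rational(1, 5), -7))))) = Mul(-90, Add(-14, Add(55, Mul(-1, Rational(-7, 5))))) = Mul(-90, Add(-14, Add(55, Rational(7, 5)))) = Mul(-90, Add(-14, Rational(282, 5))) = Mul(-90, Rational(212, 5)) = -3816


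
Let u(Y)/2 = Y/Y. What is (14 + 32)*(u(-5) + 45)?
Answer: 2162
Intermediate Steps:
u(Y) = 2 (u(Y) = 2*(Y/Y) = 2*1 = 2)
(14 + 32)*(u(-5) + 45) = (14 + 32)*(2 + 45) = 46*47 = 2162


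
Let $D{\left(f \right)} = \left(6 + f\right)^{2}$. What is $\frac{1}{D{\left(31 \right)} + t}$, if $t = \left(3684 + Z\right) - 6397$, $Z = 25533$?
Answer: $\frac{1}{24189} \approx 4.1341 \cdot 10^{-5}$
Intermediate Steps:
$t = 22820$ ($t = \left(3684 + 25533\right) - 6397 = 29217 - 6397 = 22820$)
$\frac{1}{D{\left(31 \right)} + t} = \frac{1}{\left(6 + 31\right)^{2} + 22820} = \frac{1}{37^{2} + 22820} = \frac{1}{1369 + 22820} = \frac{1}{24189}$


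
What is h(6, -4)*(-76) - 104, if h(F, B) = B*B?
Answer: -1320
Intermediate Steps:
h(F, B) = B**2
h(6, -4)*(-76) - 104 = (-4)**2*(-76) - 104 = 16*(-76) - 104 = -1216 - 104 = -1320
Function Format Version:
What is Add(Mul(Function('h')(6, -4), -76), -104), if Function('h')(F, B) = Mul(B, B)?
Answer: -1320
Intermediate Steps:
Function('h')(F, B) = Pow(B, 2)
Add(Mul(Function('h')(6, -4), -76), -104) = Add(Mul(Pow(-4, 2), -76), -104) = Add(Mul(16, -76), -104) = Add(-1216, -104) = -1320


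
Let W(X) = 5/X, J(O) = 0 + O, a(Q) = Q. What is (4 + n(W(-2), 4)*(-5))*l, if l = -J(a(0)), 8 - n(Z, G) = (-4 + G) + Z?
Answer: 0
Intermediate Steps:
J(O) = O
n(Z, G) = 12 - G - Z (n(Z, G) = 8 - ((-4 + G) + Z) = 8 - (-4 + G + Z) = 8 + (4 - G - Z) = 12 - G - Z)
l = 0 (l = -1*0 = 0)
(4 + n(W(-2), 4)*(-5))*l = (4 + (12 - 1*4 - 5/(-2))*(-5))*0 = (4 + (12 - 4 - 5*(-1)/2)*(-5))*0 = (4 + (12 - 4 - 1*(-5/2))*(-5))*0 = (4 + (12 - 4 + 5/2)*(-5))*0 = (4 + (21/2)*(-5))*0 = (4 - 105/2)*0 = -97/2*0 = 0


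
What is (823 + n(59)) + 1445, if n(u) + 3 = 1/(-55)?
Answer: 124574/55 ≈ 2265.0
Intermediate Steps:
n(u) = -166/55 (n(u) = -3 + 1/(-55) = -3 - 1/55 = -166/55)
(823 + n(59)) + 1445 = (823 - 166/55) + 1445 = 45099/55 + 1445 = 124574/55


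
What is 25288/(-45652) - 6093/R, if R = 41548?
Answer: -332205865/474187324 ≈ -0.70058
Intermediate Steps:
25288/(-45652) - 6093/R = 25288/(-45652) - 6093/41548 = 25288*(-1/45652) - 6093*1/41548 = -6322/11413 - 6093/41548 = -332205865/474187324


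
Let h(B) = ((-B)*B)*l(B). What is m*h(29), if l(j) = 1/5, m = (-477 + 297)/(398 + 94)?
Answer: 2523/41 ≈ 61.537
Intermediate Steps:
m = -15/41 (m = -180/492 = -180*1/492 = -15/41 ≈ -0.36585)
l(j) = ⅕
h(B) = -B²/5 (h(B) = ((-B)*B)*(⅕) = -B²*(⅕) = -B²/5)
m*h(29) = -(-3)*29²/41 = -(-3)*841/41 = -15/41*(-841/5) = 2523/41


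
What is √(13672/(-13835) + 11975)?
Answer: 3*√254656929695/13835 ≈ 109.43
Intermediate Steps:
√(13672/(-13835) + 11975) = √(13672*(-1/13835) + 11975) = √(-13672/13835 + 11975) = √(165660453/13835) = 3*√254656929695/13835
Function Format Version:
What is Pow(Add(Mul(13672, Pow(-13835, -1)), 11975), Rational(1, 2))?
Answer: Mul(Rational(3, 13835), Pow(254656929695, Rational(1, 2))) ≈ 109.43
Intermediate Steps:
Pow(Add(Mul(13672, Pow(-13835, -1)), 11975), Rational(1, 2)) = Pow(Add(Mul(13672, Rational(-1, 13835)), 11975), Rational(1, 2)) = Pow(Add(Rational(-13672, 13835), 11975), Rational(1, 2)) = Pow(Rational(165660453, 13835), Rational(1, 2)) = Mul(Rational(3, 13835), Pow(254656929695, Rational(1, 2)))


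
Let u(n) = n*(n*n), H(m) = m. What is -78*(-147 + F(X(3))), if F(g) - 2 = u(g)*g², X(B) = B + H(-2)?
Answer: 11232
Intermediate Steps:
u(n) = n³ (u(n) = n*n² = n³)
X(B) = -2 + B (X(B) = B - 2 = -2 + B)
F(g) = 2 + g⁵ (F(g) = 2 + g³*g² = 2 + g⁵)
-78*(-147 + F(X(3))) = -78*(-147 + (2 + (-2 + 3)⁵)) = -78*(-147 + (2 + 1⁵)) = -78*(-147 + (2 + 1)) = -78*(-147 + 3) = -78*(-144) = 11232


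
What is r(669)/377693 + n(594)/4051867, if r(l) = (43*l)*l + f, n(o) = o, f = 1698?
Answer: 77985783214449/1530361802831 ≈ 50.959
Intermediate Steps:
r(l) = 1698 + 43*l**2 (r(l) = (43*l)*l + 1698 = 43*l**2 + 1698 = 1698 + 43*l**2)
r(669)/377693 + n(594)/4051867 = (1698 + 43*669**2)/377693 + 594/4051867 = (1698 + 43*447561)*(1/377693) + 594*(1/4051867) = (1698 + 19245123)*(1/377693) + 594/4051867 = 19246821*(1/377693) + 594/4051867 = 19246821/377693 + 594/4051867 = 77985783214449/1530361802831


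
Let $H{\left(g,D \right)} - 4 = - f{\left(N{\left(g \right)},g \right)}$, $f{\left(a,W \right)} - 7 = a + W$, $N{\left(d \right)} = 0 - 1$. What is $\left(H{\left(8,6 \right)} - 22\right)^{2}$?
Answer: $1024$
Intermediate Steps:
$N{\left(d \right)} = -1$
$f{\left(a,W \right)} = 7 + W + a$ ($f{\left(a,W \right)} = 7 + \left(a + W\right) = 7 + \left(W + a\right) = 7 + W + a$)
$H{\left(g,D \right)} = -2 - g$ ($H{\left(g,D \right)} = 4 - \left(7 + g - 1\right) = 4 - \left(6 + g\right) = -2 - g$)
$\left(H{\left(8,6 \right)} - 22\right)^{2} = \left(\left(-2 - 8\right) - 22\right)^{2} = \left(-10 - 22\right)^{2} = \left(-32\right)^{2} = 1024$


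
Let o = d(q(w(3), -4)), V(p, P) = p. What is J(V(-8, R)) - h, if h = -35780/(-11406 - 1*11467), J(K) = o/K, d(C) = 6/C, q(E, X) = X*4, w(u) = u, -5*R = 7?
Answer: -2221301/1463872 ≈ -1.5174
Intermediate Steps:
R = -7/5 (R = -⅕*7 = -7/5 ≈ -1.4000)
q(E, X) = 4*X
o = -3/8 (o = 6/((4*(-4))) = 6/(-16) = 6*(-1/16) = -3/8 ≈ -0.37500)
J(K) = -3/(8*K)
h = 35780/22873 (h = -35780/(-11406 - 11467) = -35780/(-22873) = -35780*(-1/22873) = 35780/22873 ≈ 1.5643)
J(V(-8, R)) - h = -3/8/(-8) - 1*35780/22873 = -3/8*(-⅛) - 35780/22873 = 3/64 - 35780/22873 = -2221301/1463872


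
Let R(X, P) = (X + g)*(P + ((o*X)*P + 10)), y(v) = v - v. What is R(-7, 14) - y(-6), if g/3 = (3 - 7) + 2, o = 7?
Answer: 8606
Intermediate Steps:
g = -6 (g = 3*((3 - 7) + 2) = 3*(-4 + 2) = 3*(-2) = -6)
y(v) = 0
R(X, P) = (-6 + X)*(10 + P + 7*P*X) (R(X, P) = (X - 6)*(P + ((7*X)*P + 10)) = (-6 + X)*(P + (7*P*X + 10)) = (-6 + X)*(P + (10 + 7*P*X)) = (-6 + X)*(10 + P + 7*P*X))
R(-7, 14) - y(-6) = (-60 - 6*14 + 10*(-7) - 41*14*(-7) + 7*14*(-7)**2) - 1*0 = (-60 - 84 - 70 + 4018 + 7*14*49) + 0 = (-60 - 84 - 70 + 4018 + 4802) + 0 = 8606 + 0 = 8606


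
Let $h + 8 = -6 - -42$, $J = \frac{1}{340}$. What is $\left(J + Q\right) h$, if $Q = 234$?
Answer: $\frac{556927}{85} \approx 6552.1$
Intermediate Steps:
$J = \frac{1}{340} \approx 0.0029412$
$h = 28$ ($h = -8 - -36 = -8 + \left(-6 + 42\right) = -8 + 36 = 28$)
$\left(J + Q\right) h = \left(\frac{1}{340} + 234\right) 28 = \frac{79561}{340} \cdot 28 = \frac{556927}{85}$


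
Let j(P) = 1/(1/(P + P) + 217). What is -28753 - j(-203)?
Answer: -2533168459/88101 ≈ -28753.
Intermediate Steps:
j(P) = 1/(217 + 1/(2*P)) (j(P) = 1/(1/(2*P) + 217) = 1/(217 + 1/(2*P)))
-28753 - j(-203) = -28753 - 2*(-203)/(1 + 434*(-203)) = -28753 - 2*(-203)/(1 - 88102) = -28753 - 2*(-203)/(-88101) = -28753 - 2*(-203)*(-1)/88101 = -28753 - 1*406/88101 = -28753 - 406/88101 = -2533168459/88101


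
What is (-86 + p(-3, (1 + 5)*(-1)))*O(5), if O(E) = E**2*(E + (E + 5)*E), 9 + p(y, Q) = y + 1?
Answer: -133375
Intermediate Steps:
p(y, Q) = -8 + y (p(y, Q) = -9 + (y + 1) = -9 + (1 + y) = -8 + y)
O(E) = E**2*(E + E*(5 + E)) (O(E) = E**2*(E + (5 + E)*E) = E**2*(E + E*(5 + E)))
(-86 + p(-3, (1 + 5)*(-1)))*O(5) = (-86 + (-8 - 3))*(5**3*(6 + 5)) = (-86 - 11)*(125*11) = -97*1375 = -133375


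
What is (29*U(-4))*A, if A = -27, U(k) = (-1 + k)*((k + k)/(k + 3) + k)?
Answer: 15660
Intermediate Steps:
U(k) = (-1 + k)*(k + 2*k/(3 + k)) (U(k) = (-1 + k)*((2*k)/(3 + k) + k) = (-1 + k)*(2*k/(3 + k) + k) = (-1 + k)*(k + 2*k/(3 + k)))
(29*U(-4))*A = (29*(-4*(-5 + (-4)² + 4*(-4))/(3 - 4)))*(-27) = (29*(-4*(-5 + 16 - 16)/(-1)))*(-27) = (29*(-4*(-1)*(-5)))*(-27) = (29*(-20))*(-27) = -580*(-27) = 15660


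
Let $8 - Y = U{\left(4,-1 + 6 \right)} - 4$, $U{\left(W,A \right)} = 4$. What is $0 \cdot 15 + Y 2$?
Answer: $16$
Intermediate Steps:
$Y = 8$ ($Y = 8 - \left(4 - 4\right) = 8 - 0 = 8 + 0 = 8$)
$0 \cdot 15 + Y 2 = 0 \cdot 15 + 8 \cdot 2 = 0 + 16 = 16$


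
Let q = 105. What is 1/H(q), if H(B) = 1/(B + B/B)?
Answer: 106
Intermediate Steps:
H(B) = 1/(1 + B) (H(B) = 1/(B + 1) = 1/(1 + B))
1/H(q) = 1/(1/(1 + 105)) = 1/(1/106) = 106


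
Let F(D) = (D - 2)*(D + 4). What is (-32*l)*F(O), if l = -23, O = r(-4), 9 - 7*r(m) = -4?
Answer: -30176/49 ≈ -615.84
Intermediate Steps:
r(m) = 13/7 (r(m) = 9/7 - ⅐*(-4) = 9/7 + 4/7 = 13/7)
O = 13/7 ≈ 1.8571
F(D) = (-2 + D)*(4 + D)
(-32*l)*F(O) = (-32*(-23))*(-8 + (13/7)² + 2*(13/7)) = 736*(-8 + 169/49 + 26/7) = 736*(-41/49) = -30176/49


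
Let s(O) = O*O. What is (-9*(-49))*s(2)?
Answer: 1764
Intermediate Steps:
s(O) = O**2
(-9*(-49))*s(2) = -9*(-49)*2**2 = 441*4 = 1764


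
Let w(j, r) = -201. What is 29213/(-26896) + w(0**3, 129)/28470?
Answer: -139516701/127621520 ≈ -1.0932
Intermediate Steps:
29213/(-26896) + w(0**3, 129)/28470 = 29213/(-26896) - 201/28470 = 29213*(-1/26896) - 201*1/28470 = -29213/26896 - 67/9490 = -139516701/127621520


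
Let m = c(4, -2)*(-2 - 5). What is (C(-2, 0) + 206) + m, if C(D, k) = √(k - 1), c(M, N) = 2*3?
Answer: 164 + I ≈ 164.0 + 1.0*I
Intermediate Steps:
c(M, N) = 6
C(D, k) = √(-1 + k)
m = -42 (m = 6*(-2 - 5) = 6*(-7) = -42)
(C(-2, 0) + 206) + m = (√(-1 + 0) + 206) - 42 = (√(-1) + 206) - 42 = (I + 206) - 42 = (206 + I) - 42 = 164 + I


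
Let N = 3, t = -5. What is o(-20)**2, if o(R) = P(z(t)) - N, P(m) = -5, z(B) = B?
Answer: 64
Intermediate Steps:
o(R) = -8 (o(R) = -5 - 1*3 = -5 - 3 = -8)
o(-20)**2 = (-8)**2 = 64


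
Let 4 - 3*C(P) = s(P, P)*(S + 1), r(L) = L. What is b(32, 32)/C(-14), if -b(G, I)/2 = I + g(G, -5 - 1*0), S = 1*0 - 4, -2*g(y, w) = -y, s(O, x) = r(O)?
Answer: 144/19 ≈ 7.5789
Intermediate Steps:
s(O, x) = O
g(y, w) = y/2 (g(y, w) = -(-1)*y/2 = y/2)
S = -4 (S = 0 - 4 = -4)
b(G, I) = -G - 2*I (b(G, I) = -2*(I + G/2) = -G - 2*I)
C(P) = 4/3 + P (C(P) = 4/3 - P*(-4 + 1)/3 = 4/3 - P*(-3)/3 = 4/3 - (-1)*P = 4/3 + P)
b(32, 32)/C(-14) = (-1*32 - 2*32)/(4/3 - 14) = (-32 - 64)/(-38/3) = -96*(-3/38) = 144/19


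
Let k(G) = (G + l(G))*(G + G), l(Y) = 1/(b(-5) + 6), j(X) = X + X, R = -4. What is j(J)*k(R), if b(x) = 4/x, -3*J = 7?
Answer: -1848/13 ≈ -142.15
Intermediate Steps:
J = -7/3 (J = -⅓*7 = -7/3 ≈ -2.3333)
j(X) = 2*X
l(Y) = 5/26 (l(Y) = 1/(4/(-5) + 6) = 1/(4*(-⅕) + 6) = 1/(-⅘ + 6) = 1/(26/5) = 5/26)
k(G) = 2*G*(5/26 + G) (k(G) = (G + 5/26)*(G + G) = (5/26 + G)*(2*G) = 2*G*(5/26 + G))
j(J)*k(R) = (2*(-7/3))*((1/13)*(-4)*(5 + 26*(-4))) = -14*(-4)*(5 - 104)/39 = -14*(-4)*(-99)/39 = -14/3*396/13 = -1848/13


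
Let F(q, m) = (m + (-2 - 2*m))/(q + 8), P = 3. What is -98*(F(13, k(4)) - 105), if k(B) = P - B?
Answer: 30884/3 ≈ 10295.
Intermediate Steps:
k(B) = 3 - B
F(q, m) = (-2 - m)/(8 + q)
-98*(F(13, k(4)) - 105) = -98*((-2 - (3 - 1*4))/(8 + 13) - 105) = -98*((-2 - (3 - 4))/21 - 105) = -98*((-2 - 1*(-1))/21 - 105) = -98*((-2 + 1)/21 - 105) = -98*((1/21)*(-1) - 105) = -98*(-1/21 - 105) = -98*(-2206/21) = 30884/3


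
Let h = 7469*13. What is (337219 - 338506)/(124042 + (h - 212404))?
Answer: -1287/8735 ≈ -0.14734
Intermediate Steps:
h = 97097
(337219 - 338506)/(124042 + (h - 212404)) = (337219 - 338506)/(124042 + (97097 - 212404)) = -1287/(124042 - 115307) = -1287/8735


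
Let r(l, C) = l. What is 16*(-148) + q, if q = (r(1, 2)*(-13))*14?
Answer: -2550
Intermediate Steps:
q = -182 (q = (1*(-13))*14 = -13*14 = -182)
16*(-148) + q = 16*(-148) - 182 = -2368 - 182 = -2550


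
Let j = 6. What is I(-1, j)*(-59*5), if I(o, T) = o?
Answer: 295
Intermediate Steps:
I(-1, j)*(-59*5) = -(-59)*5 = -1*(-295) = 295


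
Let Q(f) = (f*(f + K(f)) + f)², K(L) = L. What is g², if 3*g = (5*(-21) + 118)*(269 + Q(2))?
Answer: 2556801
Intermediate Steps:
Q(f) = (f + 2*f²)² (Q(f) = (f*(f + f) + f)² = (f*(2*f) + f)² = (2*f² + f)² = (f + 2*f²)²)
g = 1599 (g = ((5*(-21) + 118)*(269 + 2²*(1 + 2*2)²))/3 = ((-105 + 118)*(269 + 4*(1 + 4)²))/3 = (13*(269 + 4*5²))/3 = (13*(269 + 4*25))/3 = (13*(269 + 100))/3 = (13*369)/3 = (⅓)*4797 = 1599)
g² = 1599² = 2556801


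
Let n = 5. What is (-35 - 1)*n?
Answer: -180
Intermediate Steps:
(-35 - 1)*n = (-35 - 1)*5 = -36*5 = -180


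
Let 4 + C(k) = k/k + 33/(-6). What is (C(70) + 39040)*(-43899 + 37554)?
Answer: -495309735/2 ≈ -2.4765e+8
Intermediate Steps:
C(k) = -17/2 (C(k) = -4 + (k/k + 33/(-6)) = -4 + (1 + 33*(-1/6)) = -4 + (1 - 11/2) = -4 - 9/2 = -17/2)
(C(70) + 39040)*(-43899 + 37554) = (-17/2 + 39040)*(-43899 + 37554) = (78063/2)*(-6345) = -495309735/2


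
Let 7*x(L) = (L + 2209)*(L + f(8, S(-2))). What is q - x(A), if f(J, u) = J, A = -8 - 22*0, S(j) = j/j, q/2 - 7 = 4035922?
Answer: 8071858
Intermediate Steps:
q = 8071858 (q = 14 + 2*4035922 = 14 + 8071844 = 8071858)
S(j) = 1
A = -8 (A = -8 + 0 = -8)
x(L) = (8 + L)*(2209 + L)/7 (x(L) = ((L + 2209)*(L + 8))/7 = ((2209 + L)*(8 + L))/7 = ((8 + L)*(2209 + L))/7 = (8 + L)*(2209 + L)/7)
q - x(A) = 8071858 - (17672/7 + (⅐)*(-8)² + (2217/7)*(-8)) = 8071858 - (17672/7 + (⅐)*64 - 17736/7) = 8071858 - (17672/7 + 64/7 - 17736/7) = 8071858 - 1*0 = 8071858 + 0 = 8071858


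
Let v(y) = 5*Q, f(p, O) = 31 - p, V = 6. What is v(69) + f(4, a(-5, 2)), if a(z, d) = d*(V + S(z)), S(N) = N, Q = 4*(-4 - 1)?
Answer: -73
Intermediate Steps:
Q = -20 (Q = 4*(-5) = -20)
a(z, d) = d*(6 + z)
v(y) = -100 (v(y) = 5*(-20) = -100)
v(69) + f(4, a(-5, 2)) = -100 + (31 - 1*4) = -100 + (31 - 4) = -100 + 27 = -73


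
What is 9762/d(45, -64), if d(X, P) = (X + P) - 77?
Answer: -1627/16 ≈ -101.69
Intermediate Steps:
d(X, P) = -77 + P + X (d(X, P) = (P + X) - 77 = -77 + P + X)
9762/d(45, -64) = 9762/(-77 - 64 + 45) = 9762/(-96) = 9762*(-1/96) = -1627/16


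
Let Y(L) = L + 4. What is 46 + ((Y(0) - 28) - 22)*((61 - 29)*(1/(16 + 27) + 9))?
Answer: -569158/43 ≈ -13236.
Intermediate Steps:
Y(L) = 4 + L
46 + ((Y(0) - 28) - 22)*((61 - 29)*(1/(16 + 27) + 9)) = 46 + (((4 + 0) - 28) - 22)*((61 - 29)*(1/(16 + 27) + 9)) = 46 + ((4 - 28) - 22)*(32*(1/43 + 9)) = 46 + (-24 - 22)*(32*(1/43 + 9)) = 46 - 1472*388/43 = 46 - 46*12416/43 = 46 - 571136/43 = -569158/43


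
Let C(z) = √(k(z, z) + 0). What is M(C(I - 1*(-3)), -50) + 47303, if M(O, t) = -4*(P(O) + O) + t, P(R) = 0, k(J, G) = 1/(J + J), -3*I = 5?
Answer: 47253 - √6 ≈ 47251.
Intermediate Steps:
I = -5/3 (I = -⅓*5 = -5/3 ≈ -1.6667)
k(J, G) = 1/(2*J)
C(z) = √2*√(1/z)/2 (C(z) = √(1/(2*z) + 0) = √(1/(2*z)) = √2*√(1/z)/2)
M(O, t) = t - 4*O (M(O, t) = -4*(0 + O) + t = -4*O + t = t - 4*O)
M(C(I - 1*(-3)), -50) + 47303 = (-50 - 2*√2*√(1/(-5/3 - 1*(-3)))) + 47303 = (-50 - 2*√2*√(1/(-5/3 + 3))) + 47303 = (-50 - 2*√2*√(1/(4/3))) + 47303 = (-50 - 2*√2*√(¾)) + 47303 = (-50 - 2*√2*√3/2) + 47303 = (-50 - √6) + 47303 = 47253 - √6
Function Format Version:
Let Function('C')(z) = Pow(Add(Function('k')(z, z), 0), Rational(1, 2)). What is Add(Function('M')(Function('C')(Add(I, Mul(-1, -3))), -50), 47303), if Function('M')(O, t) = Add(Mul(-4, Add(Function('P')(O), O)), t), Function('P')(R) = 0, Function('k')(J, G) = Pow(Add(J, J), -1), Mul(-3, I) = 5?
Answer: Add(47253, Mul(-1, Pow(6, Rational(1, 2)))) ≈ 47251.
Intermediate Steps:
I = Rational(-5, 3) (I = Mul(Rational(-1, 3), 5) = Rational(-5, 3) ≈ -1.6667)
Function('k')(J, G) = Mul(Rational(1, 2), Pow(J, -1)) (Function('k')(J, G) = Pow(Mul(2, J), -1) = Mul(Rational(1, 2), Pow(J, -1)))
Function('C')(z) = Mul(Rational(1, 2), Pow(2, Rational(1, 2)), Pow(Pow(z, -1), Rational(1, 2))) (Function('C')(z) = Pow(Add(Mul(Rational(1, 2), Pow(z, -1)), 0), Rational(1, 2)) = Pow(Mul(Rational(1, 2), Pow(z, -1)), Rational(1, 2)) = Mul(Rational(1, 2), Pow(2, Rational(1, 2)), Pow(Pow(z, -1), Rational(1, 2))))
Function('M')(O, t) = Add(t, Mul(-4, O)) (Function('M')(O, t) = Add(Mul(-4, Add(0, O)), t) = Add(Mul(-4, O), t) = Add(t, Mul(-4, O)))
Add(Function('M')(Function('C')(Add(I, Mul(-1, -3))), -50), 47303) = Add(Add(-50, Mul(-4, Mul(Rational(1, 2), Pow(2, Rational(1, 2)), Pow(Pow(Add(Rational(-5, 3), Mul(-1, -3)), -1), Rational(1, 2))))), 47303) = Add(Add(-50, Mul(-4, Mul(Rational(1, 2), Pow(2, Rational(1, 2)), Pow(Pow(Add(Rational(-5, 3), 3), -1), Rational(1, 2))))), 47303) = Add(Add(-50, Mul(-4, Mul(Rational(1, 2), Pow(2, Rational(1, 2)), Pow(Pow(Rational(4, 3), -1), Rational(1, 2))))), 47303) = Add(Add(-50, Mul(-4, Mul(Rational(1, 2), Pow(2, Rational(1, 2)), Pow(Rational(3, 4), Rational(1, 2))))), 47303) = Add(Add(-50, Mul(-4, Mul(Rational(1, 2), Pow(2, Rational(1, 2)), Mul(Rational(1, 2), Pow(3, Rational(1, 2)))))), 47303) = Add(Add(-50, Mul(-4, Mul(Rational(1, 4), Pow(6, Rational(1, 2))))), 47303) = Add(Add(-50, Mul(-1, Pow(6, Rational(1, 2)))), 47303) = Add(47253, Mul(-1, Pow(6, Rational(1, 2))))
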